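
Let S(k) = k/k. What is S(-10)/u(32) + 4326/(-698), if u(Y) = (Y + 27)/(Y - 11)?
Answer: -120288/20591 ≈ -5.8418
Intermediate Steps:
S(k) = 1
u(Y) = (27 + Y)/(-11 + Y)
S(-10)/u(32) + 4326/(-698) = 1/((27 + 32)/(-11 + 32)) + 4326/(-698) = 1/(59/21) + 4326*(-1/698) = 1/((1/21)*59) - 2163/349 = 1/(59/21) - 2163/349 = 1*(21/59) - 2163/349 = 21/59 - 2163/349 = -120288/20591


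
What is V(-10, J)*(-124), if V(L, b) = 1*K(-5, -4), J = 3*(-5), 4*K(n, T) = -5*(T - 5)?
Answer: -1395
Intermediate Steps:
K(n, T) = 25/4 - 5*T/4 (K(n, T) = (-5*(T - 5))/4 = (-5*(-5 + T))/4 = (25 - 5*T)/4 = 25/4 - 5*T/4)
J = -15
V(L, b) = 45/4 (V(L, b) = 1*(25/4 - 5/4*(-4)) = 1*(25/4 + 5) = 1*(45/4) = 45/4)
V(-10, J)*(-124) = (45/4)*(-124) = -1395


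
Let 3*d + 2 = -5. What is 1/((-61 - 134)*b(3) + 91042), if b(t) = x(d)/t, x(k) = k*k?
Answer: 9/816193 ≈ 1.1027e-5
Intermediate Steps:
d = -7/3 (d = -2/3 + (1/3)*(-5) = -2/3 - 5/3 = -7/3 ≈ -2.3333)
x(k) = k**2
b(t) = 49/(9*t) (b(t) = (-7/3)**2/t = 49/(9*t))
1/((-61 - 134)*b(3) + 91042) = 1/((-61 - 134)*((49/9)/3) + 91042) = 1/(-3185/(3*3) + 91042) = 1/(-195*49/27 + 91042) = 1/(-3185/9 + 91042) = 1/(816193/9) = 9/816193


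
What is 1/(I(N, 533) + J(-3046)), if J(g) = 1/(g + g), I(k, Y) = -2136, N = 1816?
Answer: -6092/13012513 ≈ -0.00046816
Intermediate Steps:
J(g) = 1/(2*g)
1/(I(N, 533) + J(-3046)) = 1/(-2136 + (½)/(-3046)) = 1/(-2136 + (½)*(-1/3046)) = 1/(-2136 - 1/6092) = 1/(-13012513/6092) = -6092/13012513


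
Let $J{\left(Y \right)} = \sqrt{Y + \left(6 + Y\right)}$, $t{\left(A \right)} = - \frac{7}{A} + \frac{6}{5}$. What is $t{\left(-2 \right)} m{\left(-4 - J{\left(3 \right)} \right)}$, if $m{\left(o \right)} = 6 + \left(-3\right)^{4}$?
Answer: $\frac{4089}{10} \approx 408.9$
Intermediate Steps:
$t{\left(A \right)} = \frac{6}{5} - \frac{7}{A}$ ($t{\left(A \right)} = - \frac{7}{A} + 6 \cdot \frac{1}{5} = - \frac{7}{A} + \frac{6}{5} = \frac{6}{5} - \frac{7}{A}$)
$J{\left(Y \right)} = \sqrt{6 + 2 Y}$
$m{\left(o \right)} = 87$ ($m{\left(o \right)} = 6 + 81 = 87$)
$t{\left(-2 \right)} m{\left(-4 - J{\left(3 \right)} \right)} = \left(\frac{6}{5} - \frac{7}{-2}\right) 87 = \left(\frac{6}{5} - - \frac{7}{2}\right) 87 = \left(\frac{6}{5} + \frac{7}{2}\right) 87 = \frac{47}{10} \cdot 87 = \frac{4089}{10}$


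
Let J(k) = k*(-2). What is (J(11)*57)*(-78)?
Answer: 97812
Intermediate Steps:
J(k) = -2*k
(J(11)*57)*(-78) = (-2*11*57)*(-78) = -22*57*(-78) = -1254*(-78) = 97812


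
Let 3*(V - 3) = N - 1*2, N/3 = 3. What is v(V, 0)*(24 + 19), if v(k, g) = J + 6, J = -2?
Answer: 172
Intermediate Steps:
N = 9 (N = 3*3 = 9)
V = 16/3 (V = 3 + (9 - 1*2)/3 = 3 + (9 - 2)/3 = 3 + (⅓)*7 = 3 + 7/3 = 16/3 ≈ 5.3333)
v(k, g) = 4 (v(k, g) = -2 + 6 = 4)
v(V, 0)*(24 + 19) = 4*(24 + 19) = 4*43 = 172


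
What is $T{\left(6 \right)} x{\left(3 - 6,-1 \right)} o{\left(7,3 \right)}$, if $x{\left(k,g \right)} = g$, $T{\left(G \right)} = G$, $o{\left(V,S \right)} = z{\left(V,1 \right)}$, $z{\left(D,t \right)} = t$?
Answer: $-6$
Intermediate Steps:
$o{\left(V,S \right)} = 1$
$T{\left(6 \right)} x{\left(3 - 6,-1 \right)} o{\left(7,3 \right)} = 6 \left(-1\right) 1 = \left(-6\right) 1 = -6$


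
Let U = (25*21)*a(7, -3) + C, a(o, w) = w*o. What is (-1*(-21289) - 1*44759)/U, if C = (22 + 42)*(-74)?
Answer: 23470/15761 ≈ 1.4891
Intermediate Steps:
a(o, w) = o*w
C = -4736 (C = 64*(-74) = -4736)
U = -15761 (U = (25*21)*(7*(-3)) - 4736 = 525*(-21) - 4736 = -11025 - 4736 = -15761)
(-1*(-21289) - 1*44759)/U = (-1*(-21289) - 1*44759)/(-15761) = (21289 - 44759)*(-1/15761) = -23470*(-1/15761) = 23470/15761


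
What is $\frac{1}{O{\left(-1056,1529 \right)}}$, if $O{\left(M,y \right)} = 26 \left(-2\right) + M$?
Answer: $- \frac{1}{1108} \approx -0.00090253$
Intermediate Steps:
$O{\left(M,y \right)} = -52 + M$
$\frac{1}{O{\left(-1056,1529 \right)}} = \frac{1}{-52 - 1056} = \frac{1}{-1108} = - \frac{1}{1108}$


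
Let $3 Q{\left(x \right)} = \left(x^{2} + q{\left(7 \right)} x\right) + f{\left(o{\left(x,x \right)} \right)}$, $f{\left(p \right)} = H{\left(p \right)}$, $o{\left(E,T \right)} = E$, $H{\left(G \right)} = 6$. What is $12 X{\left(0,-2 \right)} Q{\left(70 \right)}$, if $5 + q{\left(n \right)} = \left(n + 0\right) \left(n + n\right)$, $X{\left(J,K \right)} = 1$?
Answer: $45664$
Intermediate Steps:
$f{\left(p \right)} = 6$
$q{\left(n \right)} = -5 + 2 n^{2}$ ($q{\left(n \right)} = -5 + \left(n + 0\right) \left(n + n\right) = -5 + n 2 n = -5 + 2 n^{2}$)
$Q{\left(x \right)} = 2 + 31 x + \frac{x^{2}}{3}$ ($Q{\left(x \right)} = \frac{\left(x^{2} + \left(-5 + 2 \cdot 7^{2}\right) x\right) + 6}{3} = \frac{\left(x^{2} + \left(-5 + 2 \cdot 49\right) x\right) + 6}{3} = \frac{\left(x^{2} + \left(-5 + 98\right) x\right) + 6}{3} = \frac{\left(x^{2} + 93 x\right) + 6}{3} = \frac{6 + x^{2} + 93 x}{3} = 2 + 31 x + \frac{x^{2}}{3}$)
$12 X{\left(0,-2 \right)} Q{\left(70 \right)} = 12 \cdot 1 \left(2 + 31 \cdot 70 + \frac{70^{2}}{3}\right) = 12 \left(2 + 2170 + \frac{1}{3} \cdot 4900\right) = 12 \left(2 + 2170 + \frac{4900}{3}\right) = 12 \cdot \frac{11416}{3} = 45664$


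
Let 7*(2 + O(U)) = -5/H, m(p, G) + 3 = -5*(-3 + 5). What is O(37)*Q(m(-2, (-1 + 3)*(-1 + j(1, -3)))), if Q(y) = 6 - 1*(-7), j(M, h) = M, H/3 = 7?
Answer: -3887/147 ≈ -26.442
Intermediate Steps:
H = 21 (H = 3*7 = 21)
m(p, G) = -13 (m(p, G) = -3 - 5*(-3 + 5) = -3 - 5*2 = -3 - 10 = -13)
Q(y) = 13 (Q(y) = 6 + 7 = 13)
O(U) = -299/147 (O(U) = -2 + (-5/21)/7 = -2 + (-5*1/21)/7 = -2 + (⅐)*(-5/21) = -2 - 5/147 = -299/147)
O(37)*Q(m(-2, (-1 + 3)*(-1 + j(1, -3)))) = -299/147*13 = -3887/147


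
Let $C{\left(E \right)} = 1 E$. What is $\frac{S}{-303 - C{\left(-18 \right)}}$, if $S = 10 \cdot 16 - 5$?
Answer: $- \frac{31}{57} \approx -0.54386$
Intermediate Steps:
$C{\left(E \right)} = E$
$S = 155$ ($S = 160 - 5 = 155$)
$\frac{S}{-303 - C{\left(-18 \right)}} = \frac{155}{-303 - -18} = \frac{155}{-303 + 18} = \frac{155}{-285} = 155 \left(- \frac{1}{285}\right) = - \frac{31}{57}$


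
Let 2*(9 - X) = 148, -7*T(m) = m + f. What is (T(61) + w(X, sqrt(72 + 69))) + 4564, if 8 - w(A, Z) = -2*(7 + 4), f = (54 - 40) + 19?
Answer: 32064/7 ≈ 4580.6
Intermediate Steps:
f = 33 (f = 14 + 19 = 33)
T(m) = -33/7 - m/7 (T(m) = -(m + 33)/7 = -(33 + m)/7 = -33/7 - m/7)
X = -65 (X = 9 - 1/2*148 = 9 - 74 = -65)
w(A, Z) = 30 (w(A, Z) = 8 - (-2)*(7 + 4) = 8 - (-2)*11 = 8 - 1*(-22) = 8 + 22 = 30)
(T(61) + w(X, sqrt(72 + 69))) + 4564 = ((-33/7 - 1/7*61) + 30) + 4564 = ((-33/7 - 61/7) + 30) + 4564 = (-94/7 + 30) + 4564 = 116/7 + 4564 = 32064/7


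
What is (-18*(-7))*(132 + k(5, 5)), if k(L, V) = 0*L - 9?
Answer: 15498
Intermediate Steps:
k(L, V) = -9 (k(L, V) = 0 - 9 = -9)
(-18*(-7))*(132 + k(5, 5)) = (-18*(-7))*(132 - 9) = 126*123 = 15498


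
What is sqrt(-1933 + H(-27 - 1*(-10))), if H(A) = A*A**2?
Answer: I*sqrt(6846) ≈ 82.741*I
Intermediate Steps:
H(A) = A**3
sqrt(-1933 + H(-27 - 1*(-10))) = sqrt(-1933 + (-27 - 1*(-10))**3) = sqrt(-1933 + (-27 + 10)**3) = sqrt(-1933 + (-17)**3) = sqrt(-1933 - 4913) = sqrt(-6846) = I*sqrt(6846)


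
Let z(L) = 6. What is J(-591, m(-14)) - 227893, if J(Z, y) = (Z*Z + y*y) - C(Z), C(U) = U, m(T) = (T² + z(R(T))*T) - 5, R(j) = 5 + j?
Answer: 133428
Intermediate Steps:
m(T) = -5 + T² + 6*T (m(T) = (T² + 6*T) - 5 = -5 + T² + 6*T)
J(Z, y) = Z² + y² - Z (J(Z, y) = (Z*Z + y*y) - Z = (Z² + y²) - Z = Z² + y² - Z)
J(-591, m(-14)) - 227893 = ((-591)² + (-5 + (-14)² + 6*(-14))² - 1*(-591)) - 227893 = (349281 + (-5 + 196 - 84)² + 591) - 227893 = (349281 + 107² + 591) - 227893 = (349281 + 11449 + 591) - 227893 = 361321 - 227893 = 133428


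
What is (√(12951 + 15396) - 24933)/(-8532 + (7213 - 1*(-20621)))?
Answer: -8311/6434 + √28347/19302 ≈ -1.2830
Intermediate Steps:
(√(12951 + 15396) - 24933)/(-8532 + (7213 - 1*(-20621))) = (√28347 - 24933)/(-8532 + (7213 + 20621)) = (-24933 + √28347)/(-8532 + 27834) = (-24933 + √28347)/19302 = (-24933 + √28347)*(1/19302) = -8311/6434 + √28347/19302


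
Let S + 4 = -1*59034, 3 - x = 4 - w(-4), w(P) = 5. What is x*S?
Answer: -236152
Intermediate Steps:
x = 4 (x = 3 - (4 - 1*5) = 3 - (4 - 5) = 3 - 1*(-1) = 3 + 1 = 4)
S = -59038 (S = -4 - 1*59034 = -4 - 59034 = -59038)
x*S = 4*(-59038) = -236152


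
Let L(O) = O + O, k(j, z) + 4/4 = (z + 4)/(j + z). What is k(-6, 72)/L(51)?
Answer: 5/3366 ≈ 0.0014854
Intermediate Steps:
k(j, z) = -1 + (4 + z)/(j + z) (k(j, z) = -1 + (z + 4)/(j + z) = -1 + (4 + z)/(j + z))
L(O) = 2*O
k(-6, 72)/L(51) = ((4 - 1*(-6))/(-6 + 72))/((2*51)) = ((4 + 6)/66)/102 = ((1/66)*10)*(1/102) = (5/33)*(1/102) = 5/3366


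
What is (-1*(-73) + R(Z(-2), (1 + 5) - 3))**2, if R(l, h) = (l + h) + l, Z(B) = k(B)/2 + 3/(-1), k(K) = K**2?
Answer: 5476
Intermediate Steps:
Z(B) = -3 + B**2/2 (Z(B) = B**2/2 + 3/(-1) = B**2*(1/2) + 3*(-1) = B**2/2 - 3 = -3 + B**2/2)
R(l, h) = h + 2*l (R(l, h) = (h + l) + l = h + 2*l)
(-1*(-73) + R(Z(-2), (1 + 5) - 3))**2 = (-1*(-73) + (((1 + 5) - 3) + 2*(-3 + (1/2)*(-2)**2)))**2 = (73 + ((6 - 3) + 2*(-3 + (1/2)*4)))**2 = (73 + (3 + 2*(-3 + 2)))**2 = (73 + (3 + 2*(-1)))**2 = (73 + (3 - 2))**2 = (73 + 1)**2 = 74**2 = 5476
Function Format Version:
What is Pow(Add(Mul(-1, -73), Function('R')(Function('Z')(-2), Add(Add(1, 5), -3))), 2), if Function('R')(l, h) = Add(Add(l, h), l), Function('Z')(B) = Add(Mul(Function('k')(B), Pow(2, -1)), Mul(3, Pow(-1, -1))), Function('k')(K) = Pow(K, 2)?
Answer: 5476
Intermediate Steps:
Function('Z')(B) = Add(-3, Mul(Rational(1, 2), Pow(B, 2))) (Function('Z')(B) = Add(Mul(Pow(B, 2), Pow(2, -1)), Mul(3, Pow(-1, -1))) = Add(Mul(Pow(B, 2), Rational(1, 2)), Mul(3, -1)) = Add(Mul(Rational(1, 2), Pow(B, 2)), -3) = Add(-3, Mul(Rational(1, 2), Pow(B, 2))))
Function('R')(l, h) = Add(h, Mul(2, l)) (Function('R')(l, h) = Add(Add(h, l), l) = Add(h, Mul(2, l)))
Pow(Add(Mul(-1, -73), Function('R')(Function('Z')(-2), Add(Add(1, 5), -3))), 2) = Pow(Add(Mul(-1, -73), Add(Add(Add(1, 5), -3), Mul(2, Add(-3, Mul(Rational(1, 2), Pow(-2, 2)))))), 2) = Pow(Add(73, Add(Add(6, -3), Mul(2, Add(-3, Mul(Rational(1, 2), 4))))), 2) = Pow(Add(73, Add(3, Mul(2, Add(-3, 2)))), 2) = Pow(Add(73, Add(3, Mul(2, -1))), 2) = Pow(Add(73, Add(3, -2)), 2) = Pow(Add(73, 1), 2) = Pow(74, 2) = 5476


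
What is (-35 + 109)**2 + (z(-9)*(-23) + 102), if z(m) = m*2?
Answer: 5992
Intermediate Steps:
z(m) = 2*m
(-35 + 109)**2 + (z(-9)*(-23) + 102) = (-35 + 109)**2 + ((2*(-9))*(-23) + 102) = 74**2 + (-18*(-23) + 102) = 5476 + (414 + 102) = 5476 + 516 = 5992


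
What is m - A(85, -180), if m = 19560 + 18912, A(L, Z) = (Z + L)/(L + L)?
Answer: 1308067/34 ≈ 38473.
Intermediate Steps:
A(L, Z) = (L + Z)/(2*L) (A(L, Z) = (L + Z)/((2*L)) = (L + Z)*(1/(2*L)) = (L + Z)/(2*L))
m = 38472
m - A(85, -180) = 38472 - (85 - 180)/(2*85) = 38472 - (-95)/(2*85) = 38472 - 1*(-19/34) = 38472 + 19/34 = 1308067/34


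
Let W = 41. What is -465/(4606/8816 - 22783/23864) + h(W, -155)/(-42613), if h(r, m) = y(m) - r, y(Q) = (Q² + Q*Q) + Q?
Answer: 30041241071/27954128 ≈ 1074.7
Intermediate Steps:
y(Q) = Q + 2*Q² (y(Q) = (Q² + Q²) + Q = 2*Q² + Q = Q + 2*Q²)
h(r, m) = -r + m*(1 + 2*m) (h(r, m) = m*(1 + 2*m) - r = -r + m*(1 + 2*m))
-465/(4606/8816 - 22783/23864) + h(W, -155)/(-42613) = -465/(4606/8816 - 22783/23864) + (-1*41 - 155*(1 + 2*(-155)))/(-42613) = -465/(4606*(1/8816) - 22783*1/23864) + (-41 - 155*(1 - 310))*(-1/42613) = -465/(2303/4408 - 22783/23864) + (-41 - 155*(-309))*(-1/42613) = -465/(-1968/4553) + (-41 + 47895)*(-1/42613) = -465*(-4553/1968) + 47854*(-1/42613) = 705715/656 - 47854/42613 = 30041241071/27954128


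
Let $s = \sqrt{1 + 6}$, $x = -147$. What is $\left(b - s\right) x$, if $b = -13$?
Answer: $1911 + 147 \sqrt{7} \approx 2299.9$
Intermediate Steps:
$s = \sqrt{7} \approx 2.6458$
$\left(b - s\right) x = \left(-13 - \sqrt{7}\right) \left(-147\right) = 1911 + 147 \sqrt{7}$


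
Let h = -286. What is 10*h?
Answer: -2860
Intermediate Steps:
10*h = 10*(-286) = -2860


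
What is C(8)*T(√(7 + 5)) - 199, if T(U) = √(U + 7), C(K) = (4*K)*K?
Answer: -199 + 256*√(7 + 2*√3) ≈ 629.12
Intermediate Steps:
C(K) = 4*K²
T(U) = √(7 + U)
C(8)*T(√(7 + 5)) - 199 = (4*8²)*√(7 + √(7 + 5)) - 199 = (4*64)*√(7 + √12) - 199 = 256*√(7 + 2*√3) - 199 = -199 + 256*√(7 + 2*√3)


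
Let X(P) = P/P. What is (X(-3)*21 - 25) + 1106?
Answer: 1102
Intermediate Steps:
X(P) = 1
(X(-3)*21 - 25) + 1106 = (1*21 - 25) + 1106 = (21 - 25) + 1106 = -4 + 1106 = 1102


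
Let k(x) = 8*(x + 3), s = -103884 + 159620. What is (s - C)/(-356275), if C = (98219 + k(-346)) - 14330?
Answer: 25409/356275 ≈ 0.071319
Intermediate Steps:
s = 55736
k(x) = 24 + 8*x (k(x) = 8*(3 + x) = 24 + 8*x)
C = 81145 (C = (98219 + (24 + 8*(-346))) - 14330 = (98219 + (24 - 2768)) - 14330 = (98219 - 2744) - 14330 = 95475 - 14330 = 81145)
(s - C)/(-356275) = (55736 - 1*81145)/(-356275) = (55736 - 81145)*(-1/356275) = -25409*(-1/356275) = 25409/356275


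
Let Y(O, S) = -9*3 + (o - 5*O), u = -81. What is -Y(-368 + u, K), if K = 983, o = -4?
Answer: -2214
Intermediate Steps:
Y(O, S) = -31 - 5*O (Y(O, S) = -9*3 + (-4 - 5*O) = -27 + (-4 - 5*O) = -31 - 5*O)
-Y(-368 + u, K) = -(-31 - 5*(-368 - 81)) = -(-31 - 5*(-449)) = -(-31 + 2245) = -1*2214 = -2214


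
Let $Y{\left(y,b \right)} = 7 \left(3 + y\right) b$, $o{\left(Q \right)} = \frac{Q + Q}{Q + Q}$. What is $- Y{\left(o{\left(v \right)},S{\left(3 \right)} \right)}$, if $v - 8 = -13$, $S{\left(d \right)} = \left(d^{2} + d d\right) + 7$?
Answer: $-700$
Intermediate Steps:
$S{\left(d \right)} = 7 + 2 d^{2}$ ($S{\left(d \right)} = \left(d^{2} + d^{2}\right) + 7 = 2 d^{2} + 7 = 7 + 2 d^{2}$)
$v = -5$ ($v = 8 - 13 = -5$)
$o{\left(Q \right)} = 1$ ($o{\left(Q \right)} = \frac{2 Q}{2 Q} = 2 Q \frac{1}{2 Q} = 1$)
$Y{\left(y,b \right)} = 7 b \left(3 + y\right)$
$- Y{\left(o{\left(v \right)},S{\left(3 \right)} \right)} = - 7 \left(7 + 2 \cdot 3^{2}\right) \left(3 + 1\right) = - 7 \left(7 + 2 \cdot 9\right) 4 = - 7 \left(7 + 18\right) 4 = - 7 \cdot 25 \cdot 4 = \left(-1\right) 700 = -700$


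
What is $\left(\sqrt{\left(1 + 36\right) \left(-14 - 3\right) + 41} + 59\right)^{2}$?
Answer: $2893 + 1652 i \sqrt{3} \approx 2893.0 + 2861.3 i$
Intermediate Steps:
$\left(\sqrt{\left(1 + 36\right) \left(-14 - 3\right) + 41} + 59\right)^{2} = \left(\sqrt{37 \left(-17\right) + 41} + 59\right)^{2} = \left(\sqrt{-629 + 41} + 59\right)^{2} = \left(\sqrt{-588} + 59\right)^{2} = \left(14 i \sqrt{3} + 59\right)^{2} = \left(59 + 14 i \sqrt{3}\right)^{2}$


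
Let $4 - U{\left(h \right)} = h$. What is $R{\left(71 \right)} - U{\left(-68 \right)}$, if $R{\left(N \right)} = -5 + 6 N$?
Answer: $349$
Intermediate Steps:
$U{\left(h \right)} = 4 - h$
$R{\left(71 \right)} - U{\left(-68 \right)} = \left(-5 + 6 \cdot 71\right) - \left(4 - -68\right) = \left(-5 + 426\right) - \left(4 + 68\right) = 421 - 72 = 349$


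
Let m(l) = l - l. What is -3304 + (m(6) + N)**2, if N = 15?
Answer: -3079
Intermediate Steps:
m(l) = 0
-3304 + (m(6) + N)**2 = -3304 + (0 + 15)**2 = -3304 + 15**2 = -3304 + 225 = -3079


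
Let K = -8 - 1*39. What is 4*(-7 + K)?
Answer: -216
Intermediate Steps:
K = -47 (K = -8 - 39 = -47)
4*(-7 + K) = 4*(-7 - 47) = 4*(-54) = -216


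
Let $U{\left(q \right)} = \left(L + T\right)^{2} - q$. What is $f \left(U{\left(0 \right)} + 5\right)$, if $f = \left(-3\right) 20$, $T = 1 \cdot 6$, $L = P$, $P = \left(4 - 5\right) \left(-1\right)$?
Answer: $-3240$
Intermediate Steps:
$P = 1$ ($P = \left(-1\right) \left(-1\right) = 1$)
$L = 1$
$T = 6$
$U{\left(q \right)} = 49 - q$ ($U{\left(q \right)} = \left(1 + 6\right)^{2} - q = 7^{2} - q = 49 - q$)
$f = -60$
$f \left(U{\left(0 \right)} + 5\right) = - 60 \left(\left(49 - 0\right) + 5\right) = - 60 \left(\left(49 + 0\right) + 5\right) = - 60 \left(49 + 5\right) = \left(-60\right) 54 = -3240$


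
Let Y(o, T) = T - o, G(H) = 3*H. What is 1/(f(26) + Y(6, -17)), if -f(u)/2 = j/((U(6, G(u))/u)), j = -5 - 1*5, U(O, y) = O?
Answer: 3/191 ≈ 0.015707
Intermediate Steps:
j = -10 (j = -5 - 5 = -10)
f(u) = 10*u/3 (f(u) = -(-20)/(6/u) = -(-20)*u/6 = -(-10)*u/3 = 10*u/3)
1/(f(26) + Y(6, -17)) = 1/((10/3)*26 + (-17 - 1*6)) = 1/(260/3 + (-17 - 6)) = 1/(260/3 - 23) = 1/(191/3) = 3/191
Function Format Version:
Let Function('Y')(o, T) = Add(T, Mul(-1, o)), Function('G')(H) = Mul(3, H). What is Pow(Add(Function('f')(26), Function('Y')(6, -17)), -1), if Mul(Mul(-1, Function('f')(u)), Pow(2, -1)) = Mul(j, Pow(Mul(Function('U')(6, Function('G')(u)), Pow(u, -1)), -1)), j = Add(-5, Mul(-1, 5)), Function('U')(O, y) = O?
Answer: Rational(3, 191) ≈ 0.015707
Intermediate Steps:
j = -10 (j = Add(-5, -5) = -10)
Function('f')(u) = Mul(Rational(10, 3), u) (Function('f')(u) = Mul(-2, Mul(-10, Pow(Mul(6, Pow(u, -1)), -1))) = Mul(-2, Mul(-10, Mul(Rational(1, 6), u))) = Mul(-2, Mul(Rational(-5, 3), u)) = Mul(Rational(10, 3), u))
Pow(Add(Function('f')(26), Function('Y')(6, -17)), -1) = Pow(Add(Mul(Rational(10, 3), 26), Add(-17, Mul(-1, 6))), -1) = Pow(Add(Rational(260, 3), Add(-17, -6)), -1) = Pow(Add(Rational(260, 3), -23), -1) = Pow(Rational(191, 3), -1) = Rational(3, 191)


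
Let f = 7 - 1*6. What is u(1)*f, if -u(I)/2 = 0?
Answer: 0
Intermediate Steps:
u(I) = 0 (u(I) = -2*0 = 0)
f = 1 (f = 7 - 6 = 1)
u(1)*f = 0*1 = 0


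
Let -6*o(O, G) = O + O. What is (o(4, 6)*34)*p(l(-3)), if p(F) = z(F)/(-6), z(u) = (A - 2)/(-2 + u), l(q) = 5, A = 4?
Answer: 136/27 ≈ 5.0370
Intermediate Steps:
o(O, G) = -O/3 (o(O, G) = -(O + O)/6 = -O/3)
z(u) = 2/(-2 + u) (z(u) = (4 - 2)/(-2 + u) = 2/(-2 + u))
p(F) = -1/(3*(-2 + F)) (p(F) = (2/(-2 + F))/(-6) = (2/(-2 + F))*(-⅙) = -1/(3*(-2 + F)))
(o(4, 6)*34)*p(l(-3)) = (-⅓*4*34)*(-1/(-6 + 3*5)) = (-4/3*34)*(-1/(-6 + 15)) = -(-136)/(3*9) = -136/3*(-⅑) = 136/27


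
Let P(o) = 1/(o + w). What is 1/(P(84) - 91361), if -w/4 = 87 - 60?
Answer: -24/2192665 ≈ -1.0946e-5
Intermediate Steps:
w = -108 (w = -4*(87 - 60) = -4*27 = -108)
P(o) = 1/(-108 + o) (P(o) = 1/(o - 108) = 1/(-108 + o))
1/(P(84) - 91361) = 1/(1/(-108 + 84) - 91361) = 1/(1/(-24) - 91361) = 1/(-1/24 - 91361) = 1/(-2192665/24) = -24/2192665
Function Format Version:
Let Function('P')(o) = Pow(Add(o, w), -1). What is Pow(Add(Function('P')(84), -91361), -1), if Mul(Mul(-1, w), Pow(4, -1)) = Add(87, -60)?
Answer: Rational(-24, 2192665) ≈ -1.0946e-5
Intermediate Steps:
w = -108 (w = Mul(-4, Add(87, -60)) = Mul(-4, 27) = -108)
Function('P')(o) = Pow(Add(-108, o), -1) (Function('P')(o) = Pow(Add(o, -108), -1) = Pow(Add(-108, o), -1))
Pow(Add(Function('P')(84), -91361), -1) = Pow(Add(Pow(Add(-108, 84), -1), -91361), -1) = Pow(Add(Pow(-24, -1), -91361), -1) = Pow(Add(Rational(-1, 24), -91361), -1) = Pow(Rational(-2192665, 24), -1) = Rational(-24, 2192665)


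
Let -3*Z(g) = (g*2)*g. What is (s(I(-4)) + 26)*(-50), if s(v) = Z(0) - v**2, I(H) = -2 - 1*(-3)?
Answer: -1250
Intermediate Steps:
Z(g) = -2*g**2/3 (Z(g) = -g*2*g/3 = -2*g*g/3 = -2*g**2/3)
I(H) = 1 (I(H) = -2 + 3 = 1)
s(v) = -v**2 (s(v) = -2/3*0**2 - v**2 = -2/3*0 - v**2 = 0 - v**2 = -v**2)
(s(I(-4)) + 26)*(-50) = (-1*1**2 + 26)*(-50) = (-1*1 + 26)*(-50) = (-1 + 26)*(-50) = 25*(-50) = -1250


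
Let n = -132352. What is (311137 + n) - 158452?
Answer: 20333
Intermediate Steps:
(311137 + n) - 158452 = (311137 - 132352) - 158452 = 178785 - 158452 = 20333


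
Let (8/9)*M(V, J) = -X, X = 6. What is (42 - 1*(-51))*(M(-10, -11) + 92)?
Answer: 31713/4 ≈ 7928.3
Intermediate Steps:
M(V, J) = -27/4 (M(V, J) = 9*(-1*6)/8 = (9/8)*(-6) = -27/4)
(42 - 1*(-51))*(M(-10, -11) + 92) = (42 - 1*(-51))*(-27/4 + 92) = (42 + 51)*(341/4) = 93*(341/4) = 31713/4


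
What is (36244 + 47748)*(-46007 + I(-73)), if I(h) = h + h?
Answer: -3876482776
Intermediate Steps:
I(h) = 2*h
(36244 + 47748)*(-46007 + I(-73)) = (36244 + 47748)*(-46007 + 2*(-73)) = 83992*(-46007 - 146) = 83992*(-46153) = -3876482776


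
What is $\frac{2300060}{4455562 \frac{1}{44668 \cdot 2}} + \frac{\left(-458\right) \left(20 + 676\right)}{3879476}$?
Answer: $\frac{99643271321786068}{2160655730689} \approx 46117.0$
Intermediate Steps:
$\frac{2300060}{4455562 \frac{1}{44668 \cdot 2}} + \frac{\left(-458\right) \left(20 + 676\right)}{3879476} = \frac{2300060}{4455562 \cdot \frac{1}{89336}} + \left(-458\right) 696 \cdot \frac{1}{3879476} = \frac{2300060}{4455562 \cdot \frac{1}{89336}} - \frac{79692}{969869} = \frac{2300060}{\frac{2227781}{44668}} - \frac{79692}{969869} = 2300060 \cdot \frac{44668}{2227781} - \frac{79692}{969869} = \frac{102739080080}{2227781} - \frac{79692}{969869} = \frac{99643271321786068}{2160655730689}$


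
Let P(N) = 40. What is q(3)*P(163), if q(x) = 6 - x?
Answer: 120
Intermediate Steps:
q(3)*P(163) = (6 - 1*3)*40 = (6 - 3)*40 = 3*40 = 120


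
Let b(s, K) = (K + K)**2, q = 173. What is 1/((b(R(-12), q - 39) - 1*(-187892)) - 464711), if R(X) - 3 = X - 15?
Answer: -1/204995 ≈ -4.8782e-6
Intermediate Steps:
R(X) = -12 + X (R(X) = 3 + (X - 15) = 3 + (-15 + X) = -12 + X)
b(s, K) = 4*K**2 (b(s, K) = (2*K)**2 = 4*K**2)
1/((b(R(-12), q - 39) - 1*(-187892)) - 464711) = 1/((4*(173 - 39)**2 - 1*(-187892)) - 464711) = 1/((4*134**2 + 187892) - 464711) = 1/((4*17956 + 187892) - 464711) = 1/((71824 + 187892) - 464711) = 1/(259716 - 464711) = 1/(-204995) = -1/204995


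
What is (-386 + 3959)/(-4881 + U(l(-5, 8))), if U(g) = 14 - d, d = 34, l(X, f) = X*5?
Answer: -3573/4901 ≈ -0.72903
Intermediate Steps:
l(X, f) = 5*X
U(g) = -20 (U(g) = 14 - 1*34 = 14 - 34 = -20)
(-386 + 3959)/(-4881 + U(l(-5, 8))) = (-386 + 3959)/(-4881 - 20) = 3573/(-4901) = 3573*(-1/4901) = -3573/4901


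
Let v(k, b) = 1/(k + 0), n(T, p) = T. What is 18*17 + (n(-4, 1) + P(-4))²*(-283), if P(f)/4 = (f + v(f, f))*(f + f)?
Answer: -4930686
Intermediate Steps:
v(k, b) = 1/k
P(f) = 8*f*(f + 1/f) (P(f) = 4*((f + 1/f)*(f + f)) = 4*((f + 1/f)*(2*f)) = 4*(2*f*(f + 1/f)) = 8*f*(f + 1/f))
18*17 + (n(-4, 1) + P(-4))²*(-283) = 18*17 + (-4 + (8 + 8*(-4)²))²*(-283) = 306 + (-4 + (8 + 8*16))²*(-283) = 306 + (-4 + (8 + 128))²*(-283) = 306 + (-4 + 136)²*(-283) = 306 + 132²*(-283) = 306 + 17424*(-283) = 306 - 4930992 = -4930686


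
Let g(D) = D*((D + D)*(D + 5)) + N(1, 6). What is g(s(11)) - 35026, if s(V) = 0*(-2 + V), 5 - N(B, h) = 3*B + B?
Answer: -35025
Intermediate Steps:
N(B, h) = 5 - 4*B (N(B, h) = 5 - (3*B + B) = 5 - 4*B)
s(V) = 0
g(D) = 1 + 2*D²*(5 + D) (g(D) = D*((D + D)*(D + 5)) + (5 - 4*1) = D*((2*D)*(5 + D)) + (5 - 4) = D*(2*D*(5 + D)) + 1 = 2*D²*(5 + D) + 1 = 1 + 2*D²*(5 + D))
g(s(11)) - 35026 = (1 + 2*0³ + 10*0²) - 35026 = (1 + 2*0 + 10*0) - 35026 = (1 + 0 + 0) - 35026 = 1 - 35026 = -35025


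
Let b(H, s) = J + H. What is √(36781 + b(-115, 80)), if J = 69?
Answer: √36735 ≈ 191.66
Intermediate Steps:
b(H, s) = 69 + H
√(36781 + b(-115, 80)) = √(36781 + (69 - 115)) = √(36781 - 46) = √36735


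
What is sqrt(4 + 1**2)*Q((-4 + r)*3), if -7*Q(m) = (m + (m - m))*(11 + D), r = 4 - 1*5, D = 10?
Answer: 45*sqrt(5) ≈ 100.62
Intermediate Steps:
r = -1 (r = 4 - 5 = -1)
Q(m) = -3*m (Q(m) = -(m + (m - m))*(11 + 10)/7 = -(m + 0)*21/7 = -m*21/7 = -3*m)
sqrt(4 + 1**2)*Q((-4 + r)*3) = sqrt(4 + 1**2)*(-3*(-4 - 1)*3) = sqrt(4 + 1)*(-(-15)*3) = sqrt(5)*(-3*(-15)) = sqrt(5)*45 = 45*sqrt(5)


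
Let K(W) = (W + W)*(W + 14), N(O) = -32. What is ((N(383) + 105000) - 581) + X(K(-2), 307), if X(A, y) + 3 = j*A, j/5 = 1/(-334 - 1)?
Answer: 6993776/67 ≈ 1.0438e+5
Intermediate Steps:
j = -1/67 (j = 5/(-334 - 1) = 5/(-335) = 5*(-1/335) = -1/67 ≈ -0.014925)
K(W) = 2*W*(14 + W) (K(W) = (2*W)*(14 + W) = 2*W*(14 + W))
X(A, y) = -3 - A/67
((N(383) + 105000) - 581) + X(K(-2), 307) = ((-32 + 105000) - 581) + (-3 - 2*(-2)*(14 - 2)/67) = (104968 - 581) + (-3 - 2*(-2)*12/67) = 104387 + (-3 - 1/67*(-48)) = 104387 + (-3 + 48/67) = 104387 - 153/67 = 6993776/67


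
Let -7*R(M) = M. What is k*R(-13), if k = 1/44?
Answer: 13/308 ≈ 0.042208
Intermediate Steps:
R(M) = -M/7
k = 1/44 ≈ 0.022727
k*R(-13) = (-⅐*(-13))/44 = (1/44)*(13/7) = 13/308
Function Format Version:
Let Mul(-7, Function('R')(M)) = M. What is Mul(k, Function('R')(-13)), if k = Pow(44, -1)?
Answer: Rational(13, 308) ≈ 0.042208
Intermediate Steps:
Function('R')(M) = Mul(Rational(-1, 7), M)
k = Rational(1, 44) ≈ 0.022727
Mul(k, Function('R')(-13)) = Mul(Rational(1, 44), Mul(Rational(-1, 7), -13)) = Mul(Rational(1, 44), Rational(13, 7)) = Rational(13, 308)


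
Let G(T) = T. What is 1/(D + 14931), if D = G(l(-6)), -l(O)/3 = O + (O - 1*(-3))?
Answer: 1/14958 ≈ 6.6854e-5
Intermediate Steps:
l(O) = -9 - 6*O (l(O) = -3*(O + (O - 1*(-3))) = -3*(O + (O + 3)) = -3*(O + (3 + O)) = -3*(3 + 2*O) = -9 - 6*O)
D = 27 (D = -9 - 6*(-6) = -9 + 36 = 27)
1/(D + 14931) = 1/(27 + 14931) = 1/14958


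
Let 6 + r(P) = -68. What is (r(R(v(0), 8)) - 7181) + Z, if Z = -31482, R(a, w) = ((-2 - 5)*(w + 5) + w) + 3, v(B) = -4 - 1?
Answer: -38737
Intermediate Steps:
v(B) = -5
R(a, w) = -32 - 6*w (R(a, w) = (-7*(5 + w) + w) + 3 = ((-35 - 7*w) + w) + 3 = (-35 - 6*w) + 3 = -32 - 6*w)
r(P) = -74 (r(P) = -6 - 68 = -74)
(r(R(v(0), 8)) - 7181) + Z = (-74 - 7181) - 31482 = -7255 - 31482 = -38737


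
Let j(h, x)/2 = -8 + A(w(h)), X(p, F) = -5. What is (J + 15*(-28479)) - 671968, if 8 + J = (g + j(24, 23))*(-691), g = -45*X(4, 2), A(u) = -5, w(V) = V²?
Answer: -1236670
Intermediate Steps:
g = 225 (g = -45*(-5) = 225)
j(h, x) = -26 (j(h, x) = 2*(-8 - 5) = 2*(-13) = -26)
J = -137517 (J = -8 + (225 - 26)*(-691) = -8 + 199*(-691) = -8 - 137509 = -137517)
(J + 15*(-28479)) - 671968 = (-137517 + 15*(-28479)) - 671968 = (-137517 - 427185) - 671968 = -564702 - 671968 = -1236670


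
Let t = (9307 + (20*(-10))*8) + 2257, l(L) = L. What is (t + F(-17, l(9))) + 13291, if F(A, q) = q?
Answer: 23264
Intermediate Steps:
t = 9964 (t = (9307 - 200*8) + 2257 = (9307 - 1600) + 2257 = 7707 + 2257 = 9964)
(t + F(-17, l(9))) + 13291 = (9964 + 9) + 13291 = 9973 + 13291 = 23264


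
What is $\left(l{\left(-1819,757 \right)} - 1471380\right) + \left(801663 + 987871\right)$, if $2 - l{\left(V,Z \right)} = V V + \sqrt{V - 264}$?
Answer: $-2990605 - i \sqrt{2083} \approx -2.9906 \cdot 10^{6} - 45.64 i$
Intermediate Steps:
$l{\left(V,Z \right)} = 2 - V^{2} - \sqrt{-264 + V}$ ($l{\left(V,Z \right)} = 2 - \left(V V + \sqrt{V - 264}\right) = 2 - \left(V^{2} + \sqrt{-264 + V}\right) = 2 - V^{2} - \sqrt{-264 + V}$)
$\left(l{\left(-1819,757 \right)} - 1471380\right) + \left(801663 + 987871\right) = \left(\left(2 - \left(-1819\right)^{2} - \sqrt{-264 - 1819}\right) - 1471380\right) + \left(801663 + 987871\right) = \left(\left(2 - 3308761 - \sqrt{-2083}\right) - 1471380\right) + 1789534 = \left(\left(2 - 3308761 - i \sqrt{2083}\right) - 1471380\right) + 1789534 = \left(\left(-3308759 - i \sqrt{2083}\right) - 1471380\right) + 1789534 = \left(-4780139 - i \sqrt{2083}\right) + 1789534 = -2990605 - i \sqrt{2083}$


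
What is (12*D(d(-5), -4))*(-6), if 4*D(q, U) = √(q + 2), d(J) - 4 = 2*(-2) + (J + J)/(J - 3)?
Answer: -9*√13 ≈ -32.450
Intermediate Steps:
d(J) = 2*J/(-3 + J) (d(J) = 4 + (2*(-2) + (J + J)/(J - 3)) = 4 + (-4 + (2*J)/(-3 + J)) = 4 + (-4 + 2*J/(-3 + J)) = 2*J/(-3 + J))
D(q, U) = √(2 + q)/4 (D(q, U) = √(q + 2)/4 = √(2 + q)/4)
(12*D(d(-5), -4))*(-6) = (12*(√(2 + 2*(-5)/(-3 - 5))/4))*(-6) = (12*(√(2 + 2*(-5)/(-8))/4))*(-6) = (12*(√(2 + 2*(-5)*(-⅛))/4))*(-6) = (12*(√(2 + 5/4)/4))*(-6) = (12*(√(13/4)/4))*(-6) = (12*((√13/2)/4))*(-6) = (12*(√13/8))*(-6) = (3*√13/2)*(-6) = -9*√13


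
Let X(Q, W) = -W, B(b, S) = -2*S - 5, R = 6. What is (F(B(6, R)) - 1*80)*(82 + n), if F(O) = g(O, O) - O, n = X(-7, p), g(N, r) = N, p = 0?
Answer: -6560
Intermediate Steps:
B(b, S) = -5 - 2*S
n = 0 (n = -1*0 = 0)
F(O) = 0 (F(O) = O - O = 0)
(F(B(6, R)) - 1*80)*(82 + n) = (0 - 1*80)*(82 + 0) = (0 - 80)*82 = -80*82 = -6560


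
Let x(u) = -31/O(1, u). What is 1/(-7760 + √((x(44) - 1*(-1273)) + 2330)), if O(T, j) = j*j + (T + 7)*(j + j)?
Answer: -20486400/158964952111 - 4*√1569461685/158964952111 ≈ -0.00012987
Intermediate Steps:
O(T, j) = j² + 2*j*(7 + T) (O(T, j) = j² + (7 + T)*(2*j) = j² + 2*j*(7 + T))
x(u) = -31/(u*(16 + u)) (x(u) = -31*1/(u*(14 + u + 2*1)) = -31*1/(u*(14 + u + 2)) = -31*1/(u*(16 + u)) = -31/(u*(16 + u)))
1/(-7760 + √((x(44) - 1*(-1273)) + 2330)) = 1/(-7760 + √((-31/(44*(16 + 44)) - 1*(-1273)) + 2330)) = 1/(-7760 + √((-31*1/44/60 + 1273) + 2330)) = 1/(-7760 + √((-31*1/44*1/60 + 1273) + 2330)) = 1/(-7760 + √((-31/2640 + 1273) + 2330)) = 1/(-7760 + √(3360689/2640 + 2330)) = 1/(-7760 + √(9511889/2640)) = 1/(-7760 + √1569461685/660)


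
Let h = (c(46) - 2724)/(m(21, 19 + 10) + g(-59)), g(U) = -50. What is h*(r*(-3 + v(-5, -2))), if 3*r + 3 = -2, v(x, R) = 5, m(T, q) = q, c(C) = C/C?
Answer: -3890/9 ≈ -432.22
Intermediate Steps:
c(C) = 1
r = -5/3 (r = -1 + (1/3)*(-2) = -1 - 2/3 = -5/3 ≈ -1.6667)
h = 389/3 (h = (1 - 2724)/((19 + 10) - 50) = -2723/(29 - 50) = -2723/(-21) = -2723*(-1/21) = 389/3 ≈ 129.67)
h*(r*(-3 + v(-5, -2))) = 389*(-5*(-3 + 5)/3)/3 = 389*(-5/3*2)/3 = (389/3)*(-10/3) = -3890/9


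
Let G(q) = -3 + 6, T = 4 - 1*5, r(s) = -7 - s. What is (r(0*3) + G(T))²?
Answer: 16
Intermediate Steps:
T = -1 (T = 4 - 5 = -1)
G(q) = 3
(r(0*3) + G(T))² = ((-7 - 0*3) + 3)² = ((-7 - 1*0) + 3)² = ((-7 + 0) + 3)² = (-7 + 3)² = (-4)² = 16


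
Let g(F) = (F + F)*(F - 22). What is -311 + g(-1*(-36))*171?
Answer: 172057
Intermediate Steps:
g(F) = 2*F*(-22 + F) (g(F) = (2*F)*(-22 + F) = 2*F*(-22 + F))
-311 + g(-1*(-36))*171 = -311 + (2*(-1*(-36))*(-22 - 1*(-36)))*171 = -311 + (2*36*(-22 + 36))*171 = -311 + (2*36*14)*171 = -311 + 1008*171 = -311 + 172368 = 172057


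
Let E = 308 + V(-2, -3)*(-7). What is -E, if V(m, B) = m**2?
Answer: -280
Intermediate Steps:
E = 280 (E = 308 + (-2)**2*(-7) = 308 + 4*(-7) = 308 - 28 = 280)
-E = -1*280 = -280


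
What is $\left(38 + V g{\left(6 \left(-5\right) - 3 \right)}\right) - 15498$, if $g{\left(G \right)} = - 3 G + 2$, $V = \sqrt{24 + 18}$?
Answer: $-15460 + 101 \sqrt{42} \approx -14805.0$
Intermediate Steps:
$V = \sqrt{42} \approx 6.4807$
$g{\left(G \right)} = 2 - 3 G$
$\left(38 + V g{\left(6 \left(-5\right) - 3 \right)}\right) - 15498 = \left(38 + \sqrt{42} \left(2 - 3 \left(6 \left(-5\right) - 3\right)\right)\right) - 15498 = \left(38 + \sqrt{42} \left(2 - 3 \left(-30 - 3\right)\right)\right) - 15498 = \left(38 + \sqrt{42} \left(2 - -99\right)\right) - 15498 = \left(38 + \sqrt{42} \left(2 + 99\right)\right) - 15498 = \left(38 + \sqrt{42} \cdot 101\right) - 15498 = \left(38 + 101 \sqrt{42}\right) - 15498 = -15460 + 101 \sqrt{42}$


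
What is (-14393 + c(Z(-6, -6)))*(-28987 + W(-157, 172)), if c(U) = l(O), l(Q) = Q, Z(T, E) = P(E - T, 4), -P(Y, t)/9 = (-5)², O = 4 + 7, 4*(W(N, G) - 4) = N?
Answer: 834795999/2 ≈ 4.1740e+8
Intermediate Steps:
W(N, G) = 4 + N/4
O = 11
P(Y, t) = -225 (P(Y, t) = -9*(-5)² = -9*25 = -225)
Z(T, E) = -225
c(U) = 11
(-14393 + c(Z(-6, -6)))*(-28987 + W(-157, 172)) = (-14393 + 11)*(-28987 + (4 + (¼)*(-157))) = -14382*(-28987 + (4 - 157/4)) = -14382*(-28987 - 141/4) = -14382*(-116089/4) = 834795999/2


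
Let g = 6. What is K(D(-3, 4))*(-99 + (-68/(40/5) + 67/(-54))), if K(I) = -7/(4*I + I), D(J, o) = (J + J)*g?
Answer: -5138/1215 ≈ -4.2288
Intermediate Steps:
D(J, o) = 12*J (D(J, o) = (J + J)*6 = (2*J)*6 = 12*J)
K(I) = -7/(5*I) (K(I) = -7*1/(5*I) = -7/(5*I))
K(D(-3, 4))*(-99 + (-68/(40/5) + 67/(-54))) = (-7/(5*(12*(-3))))*(-99 + (-68/(40/5) + 67/(-54))) = (-7/5/(-36))*(-99 + (-68/(40*(⅕)) + 67*(-1/54))) = (-7/5*(-1/36))*(-99 + (-68/8 - 67/54)) = 7*(-99 + (-68*⅛ - 67/54))/180 = 7*(-99 + (-17/2 - 67/54))/180 = 7*(-99 - 263/27)/180 = (7/180)*(-2936/27) = -5138/1215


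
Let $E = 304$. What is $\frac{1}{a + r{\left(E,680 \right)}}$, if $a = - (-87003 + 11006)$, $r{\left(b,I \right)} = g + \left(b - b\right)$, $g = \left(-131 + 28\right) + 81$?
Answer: $\frac{1}{75975} \approx 1.3162 \cdot 10^{-5}$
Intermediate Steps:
$g = -22$ ($g = -103 + 81 = -22$)
$r{\left(b,I \right)} = -22$ ($r{\left(b,I \right)} = -22 + \left(b - b\right) = -22 + 0 = -22$)
$a = 75997$ ($a = \left(-1\right) \left(-75997\right) = 75997$)
$\frac{1}{a + r{\left(E,680 \right)}} = \frac{1}{75997 - 22} = \frac{1}{75975}$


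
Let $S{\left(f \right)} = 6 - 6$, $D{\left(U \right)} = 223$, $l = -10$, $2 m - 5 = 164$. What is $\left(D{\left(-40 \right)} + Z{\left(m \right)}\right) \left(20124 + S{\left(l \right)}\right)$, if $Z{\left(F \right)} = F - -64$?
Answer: $7476066$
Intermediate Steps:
$m = \frac{169}{2}$ ($m = \frac{5}{2} + \frac{1}{2} \cdot 164 = \frac{5}{2} + 82 = \frac{169}{2} \approx 84.5$)
$Z{\left(F \right)} = 64 + F$ ($Z{\left(F \right)} = F + 64 = 64 + F$)
$S{\left(f \right)} = 0$ ($S{\left(f \right)} = 6 - 6 = 0$)
$\left(D{\left(-40 \right)} + Z{\left(m \right)}\right) \left(20124 + S{\left(l \right)}\right) = \left(223 + \left(64 + \frac{169}{2}\right)\right) \left(20124 + 0\right) = \left(223 + \frac{297}{2}\right) 20124 = \frac{743}{2} \cdot 20124 = 7476066$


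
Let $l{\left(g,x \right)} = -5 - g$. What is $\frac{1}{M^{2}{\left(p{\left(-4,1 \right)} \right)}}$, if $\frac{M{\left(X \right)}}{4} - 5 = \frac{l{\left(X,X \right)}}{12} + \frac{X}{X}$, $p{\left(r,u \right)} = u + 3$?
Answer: $\frac{1}{441} \approx 0.0022676$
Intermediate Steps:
$p{\left(r,u \right)} = 3 + u$
$M{\left(X \right)} = \frac{67}{3} - \frac{X}{3}$ ($M{\left(X \right)} = 20 + 4 \left(\frac{-5 - X}{12} + \frac{X}{X}\right) = 20 + 4 \left(\left(-5 - X\right) \frac{1}{12} + 1\right) = 20 + 4 \left(\left(- \frac{5}{12} - \frac{X}{12}\right) + 1\right) = 20 + 4 \left(\frac{7}{12} - \frac{X}{12}\right) = 20 - \left(- \frac{7}{3} + \frac{X}{3}\right) = \frac{67}{3} - \frac{X}{3}$)
$\frac{1}{M^{2}{\left(p{\left(-4,1 \right)} \right)}} = \frac{1}{\left(\frac{67}{3} - \frac{3 + 1}{3}\right)^{2}} = \frac{1}{\left(\frac{67}{3} - \frac{4}{3}\right)^{2}} = \frac{1}{21^{2}} = \frac{1}{441}$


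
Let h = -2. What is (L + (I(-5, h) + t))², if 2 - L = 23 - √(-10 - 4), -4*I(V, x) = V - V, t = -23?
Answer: (44 - I*√14)² ≈ 1922.0 - 329.27*I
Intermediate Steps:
I(V, x) = 0 (I(V, x) = -(V - V)/4 = -¼*0 = 0)
L = -21 + I*√14 (L = 2 - (23 - √(-10 - 4)) = 2 - (23 - √(-14)) = 2 - (23 - I*√14) = 2 + (-23 + I*√14) = -21 + I*√14 ≈ -21.0 + 3.7417*I)
(L + (I(-5, h) + t))² = ((-21 + I*√14) + (0 - 23))² = ((-21 + I*√14) - 23)² = (-44 + I*√14)²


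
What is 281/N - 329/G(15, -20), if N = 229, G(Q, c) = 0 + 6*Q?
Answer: -50051/20610 ≈ -2.4285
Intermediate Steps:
G(Q, c) = 6*Q
281/N - 329/G(15, -20) = 281/229 - 329/(6*15) = 281*(1/229) - 329/90 = 281/229 - 329*1/90 = 281/229 - 329/90 = -50051/20610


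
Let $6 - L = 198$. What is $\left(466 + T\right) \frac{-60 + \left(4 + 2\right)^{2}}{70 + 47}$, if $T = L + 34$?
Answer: $- \frac{2464}{39} \approx -63.18$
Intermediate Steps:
$L = -192$ ($L = 6 - 198 = -192$)
$T = -158$ ($T = -192 + 34 = -158$)
$\left(466 + T\right) \frac{-60 + \left(4 + 2\right)^{2}}{70 + 47} = \left(466 - 158\right) \frac{-60 + \left(4 + 2\right)^{2}}{70 + 47} = 308 \frac{-60 + 6^{2}}{117} = 308 \left(-60 + 36\right) \frac{1}{117} = 308 \left(\left(-24\right) \frac{1}{117}\right) = 308 \left(- \frac{8}{39}\right) = - \frac{2464}{39}$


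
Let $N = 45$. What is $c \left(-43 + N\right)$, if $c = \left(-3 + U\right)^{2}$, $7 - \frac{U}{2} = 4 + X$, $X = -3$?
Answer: $162$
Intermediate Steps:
$U = 12$ ($U = 14 - 2 \left(4 - 3\right) = 14 - 2 = 12$)
$c = 81$ ($c = \left(-3 + 12\right)^{2} = 9^{2} = 81$)
$c \left(-43 + N\right) = 81 \left(-43 + 45\right) = 81 \cdot 2 = 162$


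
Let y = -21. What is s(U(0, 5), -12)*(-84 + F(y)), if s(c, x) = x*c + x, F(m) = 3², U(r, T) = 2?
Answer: 2700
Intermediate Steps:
F(m) = 9
s(c, x) = x + c*x (s(c, x) = c*x + x = x + c*x)
s(U(0, 5), -12)*(-84 + F(y)) = (-12*(1 + 2))*(-84 + 9) = -12*3*(-75) = -36*(-75) = 2700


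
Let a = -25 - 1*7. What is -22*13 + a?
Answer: -318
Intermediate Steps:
a = -32 (a = -25 - 7 = -32)
-22*13 + a = -22*13 - 32 = -286 - 32 = -318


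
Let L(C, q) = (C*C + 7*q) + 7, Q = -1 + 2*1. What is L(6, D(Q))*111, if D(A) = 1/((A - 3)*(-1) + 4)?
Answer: 9805/2 ≈ 4902.5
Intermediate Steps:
Q = 1 (Q = -1 + 2 = 1)
D(A) = 1/(7 - A) (D(A) = 1/((-3 + A)*(-1) + 4) = 1/((3 - A) + 4) = 1/(7 - A))
L(C, q) = 7 + C² + 7*q (L(C, q) = (C² + 7*q) + 7 = 7 + C² + 7*q)
L(6, D(Q))*111 = (7 + 6² + 7*(-1/(-7 + 1)))*111 = (7 + 36 + 7*(-1/(-6)))*111 = (7 + 36 + 7*(-1*(-⅙)))*111 = (7 + 36 + 7*(⅙))*111 = (7 + 36 + 7/6)*111 = (265/6)*111 = 9805/2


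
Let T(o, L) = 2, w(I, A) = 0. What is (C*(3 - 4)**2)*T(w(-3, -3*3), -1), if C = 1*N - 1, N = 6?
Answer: 10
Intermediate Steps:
C = 5 (C = 1*6 - 1 = 6 - 1 = 5)
(C*(3 - 4)**2)*T(w(-3, -3*3), -1) = (5*(3 - 4)**2)*2 = (5*(-1)**2)*2 = (5*1)*2 = 5*2 = 10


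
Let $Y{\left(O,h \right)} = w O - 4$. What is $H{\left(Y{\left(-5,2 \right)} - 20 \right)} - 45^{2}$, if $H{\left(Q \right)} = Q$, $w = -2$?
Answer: $-2039$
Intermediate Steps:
$Y{\left(O,h \right)} = -4 - 2 O$ ($Y{\left(O,h \right)} = - 2 O - 4 = -4 - 2 O$)
$H{\left(Y{\left(-5,2 \right)} - 20 \right)} - 45^{2} = \left(\left(-4 - -10\right) - 20\right) - 45^{2} = \left(\left(-4 + 10\right) - 20\right) - 2025 = \left(6 - 20\right) - 2025 = -14 - 2025 = -2039$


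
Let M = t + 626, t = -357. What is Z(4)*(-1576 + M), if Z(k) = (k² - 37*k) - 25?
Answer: 205199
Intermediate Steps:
M = 269 (M = -357 + 626 = 269)
Z(k) = -25 + k² - 37*k
Z(4)*(-1576 + M) = (-25 + 4² - 37*4)*(-1576 + 269) = (-25 + 16 - 148)*(-1307) = -157*(-1307) = 205199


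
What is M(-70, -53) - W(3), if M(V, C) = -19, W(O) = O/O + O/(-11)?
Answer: -217/11 ≈ -19.727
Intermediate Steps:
W(O) = 1 - O/11 (W(O) = 1 + O*(-1/11) = 1 - O/11)
M(-70, -53) - W(3) = -19 - (1 - 1/11*3) = -19 - (1 - 3/11) = -19 - 1*8/11 = -19 - 8/11 = -217/11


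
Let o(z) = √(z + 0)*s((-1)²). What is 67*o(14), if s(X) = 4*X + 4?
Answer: 536*√14 ≈ 2005.5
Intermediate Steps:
s(X) = 4 + 4*X
o(z) = 8*√z (o(z) = √(z + 0)*(4 + 4*(-1)²) = √z*(4 + 4*1) = √z*(4 + 4) = √z*8 = 8*√z)
67*o(14) = 67*(8*√14) = 536*√14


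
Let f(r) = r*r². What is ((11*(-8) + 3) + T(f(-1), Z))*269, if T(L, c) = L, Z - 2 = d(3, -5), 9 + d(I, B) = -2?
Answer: -23134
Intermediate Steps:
d(I, B) = -11 (d(I, B) = -9 - 2 = -11)
Z = -9 (Z = 2 - 11 = -9)
f(r) = r³
((11*(-8) + 3) + T(f(-1), Z))*269 = ((11*(-8) + 3) + (-1)³)*269 = ((-88 + 3) - 1)*269 = (-85 - 1)*269 = -86*269 = -23134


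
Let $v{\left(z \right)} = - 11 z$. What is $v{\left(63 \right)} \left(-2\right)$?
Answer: $1386$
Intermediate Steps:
$v{\left(63 \right)} \left(-2\right) = \left(-11\right) 63 \left(-2\right) = \left(-693\right) \left(-2\right) = 1386$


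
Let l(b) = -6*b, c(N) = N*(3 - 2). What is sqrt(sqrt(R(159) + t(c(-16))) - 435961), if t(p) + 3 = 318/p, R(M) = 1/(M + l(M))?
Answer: sqrt(-1102153004100 + 23055*I*sqrt(275070))/1590 ≈ 0.0036219 + 660.27*I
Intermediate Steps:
c(N) = N (c(N) = N*1 = N)
R(M) = -1/(5*M) (R(M) = 1/(M - 6*M) = 1/(-5*M) = -1/(5*M))
t(p) = -3 + 318/p
sqrt(sqrt(R(159) + t(c(-16))) - 435961) = sqrt(sqrt(-1/5/159 + (-3 + 318/(-16))) - 435961) = sqrt(sqrt(-1/5*1/159 + (-3 + 318*(-1/16))) - 435961) = sqrt(sqrt(-1/795 + (-3 - 159/8)) - 435961) = sqrt(sqrt(-1/795 - 183/8) - 435961) = sqrt(sqrt(-145493/6360) - 435961) = sqrt(29*I*sqrt(275070)/3180 - 435961) = sqrt(-435961 + 29*I*sqrt(275070)/3180)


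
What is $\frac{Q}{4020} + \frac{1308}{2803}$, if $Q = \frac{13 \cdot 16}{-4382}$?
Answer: $\frac{2880084262}{6172079865} \approx 0.46663$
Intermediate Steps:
$Q = - \frac{104}{2191}$ ($Q = 208 \left(- \frac{1}{4382}\right) = - \frac{104}{2191} \approx -0.047467$)
$\frac{Q}{4020} + \frac{1308}{2803} = - \frac{104}{2191 \cdot 4020} + \frac{1308}{2803} = \left(- \frac{104}{2191}\right) \frac{1}{4020} + 1308 \cdot \frac{1}{2803} = - \frac{26}{2201955} + \frac{1308}{2803} = \frac{2880084262}{6172079865}$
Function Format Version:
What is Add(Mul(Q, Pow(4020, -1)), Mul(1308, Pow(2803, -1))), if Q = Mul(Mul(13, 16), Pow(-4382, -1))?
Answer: Rational(2880084262, 6172079865) ≈ 0.46663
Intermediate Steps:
Q = Rational(-104, 2191) (Q = Mul(208, Rational(-1, 4382)) = Rational(-104, 2191) ≈ -0.047467)
Add(Mul(Q, Pow(4020, -1)), Mul(1308, Pow(2803, -1))) = Add(Mul(Rational(-104, 2191), Pow(4020, -1)), Mul(1308, Pow(2803, -1))) = Add(Mul(Rational(-104, 2191), Rational(1, 4020)), Mul(1308, Rational(1, 2803))) = Add(Rational(-26, 2201955), Rational(1308, 2803)) = Rational(2880084262, 6172079865)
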